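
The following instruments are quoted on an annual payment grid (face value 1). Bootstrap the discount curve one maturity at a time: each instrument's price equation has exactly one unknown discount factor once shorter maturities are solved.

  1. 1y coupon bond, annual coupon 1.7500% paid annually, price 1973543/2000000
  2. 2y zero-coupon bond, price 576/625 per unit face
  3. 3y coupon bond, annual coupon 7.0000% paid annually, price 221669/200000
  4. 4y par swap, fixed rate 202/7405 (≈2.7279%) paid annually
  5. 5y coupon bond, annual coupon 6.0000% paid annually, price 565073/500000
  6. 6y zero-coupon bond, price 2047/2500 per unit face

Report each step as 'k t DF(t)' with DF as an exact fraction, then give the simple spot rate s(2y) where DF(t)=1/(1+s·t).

step 1 [1y] bond c/1=7/400: DF=(1973543/2000000 − 7/400·(0))/(1+7/400) = 4849/5000 ≈ 0.969800
step 2 [2y] zero: DF = P = 576/625 ≈ 0.921600
step 3 [3y] bond c/1=7/100: DF=(221669/200000 − 7/100·(0.969800+0.921600))/(1+7/100) = 9121/10000 ≈ 0.912100
step 4 [4y] swap r/1=202/7405: DF=(1 − 202/7405·(0.969800+0.921600+0.912100))/(1+202/7405) = 899/1000 ≈ 0.899000
step 5 [5y] bond c/1=3/50: DF=(565073/500000 − 3/50·(0.969800+0.921600+0.912100+0.899000))/(1+3/50) = 4283/5000 ≈ 0.856600
step 6 [6y] zero: DF = P = 2047/2500 ≈ 0.818800

1 1 4849/5000
2 2 576/625
3 3 9121/10000
4 4 899/1000
5 5 4283/5000
6 6 2047/2500
s(2y) = (1/(576/625) − 1)/(2) = 49/1152 ≈ 4.2535%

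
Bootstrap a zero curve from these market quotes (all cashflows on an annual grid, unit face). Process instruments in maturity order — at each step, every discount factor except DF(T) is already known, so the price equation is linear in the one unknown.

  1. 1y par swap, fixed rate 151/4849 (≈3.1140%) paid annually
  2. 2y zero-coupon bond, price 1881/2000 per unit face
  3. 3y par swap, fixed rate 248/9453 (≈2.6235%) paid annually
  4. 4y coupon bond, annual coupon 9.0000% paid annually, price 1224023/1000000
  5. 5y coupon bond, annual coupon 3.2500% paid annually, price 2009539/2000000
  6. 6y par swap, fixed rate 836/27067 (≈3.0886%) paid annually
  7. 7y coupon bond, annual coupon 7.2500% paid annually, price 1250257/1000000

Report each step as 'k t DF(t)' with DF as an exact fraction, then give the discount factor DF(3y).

1 1 4849/5000
2 2 1881/2000
3 3 1157/1250
4 4 1111/1250
5 5 8559/10000
6 6 1041/1250
7 7 3999/5000
DF(3y) = 1157/1250 ≈ 0.925600

step 1 [1y] swap r/1=151/4849: DF=(1 − 151/4849·(0))/(1+151/4849) = 4849/5000 ≈ 0.969800
step 2 [2y] zero: DF = P = 1881/2000 ≈ 0.940500
step 3 [3y] swap r/1=248/9453: DF=(1 − 248/9453·(0.969800+0.940500))/(1+248/9453) = 1157/1250 ≈ 0.925600
step 4 [4y] bond c/1=9/100: DF=(1224023/1000000 − 9/100·(0.969800+0.940500+0.925600))/(1+9/100) = 1111/1250 ≈ 0.888800
step 5 [5y] bond c/1=13/400: DF=(2009539/2000000 − 13/400·(0.969800+0.940500+0.925600+0.888800))/(1+13/400) = 8559/10000 ≈ 0.855900
step 6 [6y] swap r/1=836/27067: DF=(1 − 836/27067·(0.969800+0.940500+0.925600+0.888800+0.855900))/(1+836/27067) = 1041/1250 ≈ 0.832800
step 7 [7y] bond c/1=29/400: DF=(1250257/1000000 − 29/400·(0.969800+0.940500+0.925600+0.888800+0.855900+0.832800))/(1+29/400) = 3999/5000 ≈ 0.799800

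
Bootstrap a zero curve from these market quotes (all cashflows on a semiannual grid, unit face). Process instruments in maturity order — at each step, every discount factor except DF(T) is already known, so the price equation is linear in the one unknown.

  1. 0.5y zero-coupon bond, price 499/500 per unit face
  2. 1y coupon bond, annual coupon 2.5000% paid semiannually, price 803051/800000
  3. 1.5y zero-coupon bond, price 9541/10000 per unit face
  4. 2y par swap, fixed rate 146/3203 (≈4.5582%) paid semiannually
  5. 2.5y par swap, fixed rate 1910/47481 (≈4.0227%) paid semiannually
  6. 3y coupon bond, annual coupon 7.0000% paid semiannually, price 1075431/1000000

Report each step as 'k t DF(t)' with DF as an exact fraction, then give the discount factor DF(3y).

step 1 [0.5y] zero: DF = P = 499/500 ≈ 0.998000
step 2 [1y] bond c/2=1/80: DF=(803051/800000 − 1/80·(0.998000))/(1+1/80) = 9791/10000 ≈ 0.979100
step 3 [1.5y] zero: DF = P = 9541/10000 ≈ 0.954100
step 4 [2y] swap r/2=73/3203: DF=(1 − 73/3203·(0.998000+0.979100+0.954100))/(1+73/3203) = 2281/2500 ≈ 0.912400
step 5 [2.5y] swap r/2=955/47481: DF=(1 − 955/47481·(0.998000+0.979100+0.954100+0.912400))/(1+955/47481) = 1809/2000 ≈ 0.904500
step 6 [3y] bond c/2=7/200: DF=(1075431/1000000 − 7/200·(0.998000+0.979100+0.954100+0.912400+0.904500))/(1+7/200) = 1757/2000 ≈ 0.878500

1 1/2 499/500
2 1 9791/10000
3 3/2 9541/10000
4 2 2281/2500
5 5/2 1809/2000
6 3 1757/2000
DF(3y) = 1757/2000 ≈ 0.878500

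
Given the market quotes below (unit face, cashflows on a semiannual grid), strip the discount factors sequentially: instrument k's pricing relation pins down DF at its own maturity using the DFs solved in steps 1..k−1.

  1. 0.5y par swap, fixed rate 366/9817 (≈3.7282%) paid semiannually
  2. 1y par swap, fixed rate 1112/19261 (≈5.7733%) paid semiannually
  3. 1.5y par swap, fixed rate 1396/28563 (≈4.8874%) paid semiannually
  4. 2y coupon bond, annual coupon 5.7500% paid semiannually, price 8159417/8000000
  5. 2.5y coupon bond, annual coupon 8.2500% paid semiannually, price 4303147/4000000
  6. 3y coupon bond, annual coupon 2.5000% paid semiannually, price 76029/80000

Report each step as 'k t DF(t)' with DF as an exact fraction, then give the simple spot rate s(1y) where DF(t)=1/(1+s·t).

1 1/2 9817/10000
2 1 2361/2500
3 3/2 4651/5000
4 2 2279/2500
5 5/2 8839/10000
6 3 2203/2500
s(1y) = (1/(2361/2500) − 1)/(1) = 139/2361 ≈ 5.8873%

step 1 [0.5y] swap r/2=183/9817: DF=(1 − 183/9817·(0))/(1+183/9817) = 9817/10000 ≈ 0.981700
step 2 [1y] swap r/2=556/19261: DF=(1 − 556/19261·(0.981700))/(1+556/19261) = 2361/2500 ≈ 0.944400
step 3 [1.5y] swap r/2=698/28563: DF=(1 − 698/28563·(0.981700+0.944400))/(1+698/28563) = 4651/5000 ≈ 0.930200
step 4 [2y] bond c/2=23/800: DF=(8159417/8000000 − 23/800·(0.981700+0.944400+0.930200))/(1+23/800) = 2279/2500 ≈ 0.911600
step 5 [2.5y] bond c/2=33/800: DF=(4303147/4000000 − 33/800·(0.981700+0.944400+0.930200+0.911600))/(1+33/800) = 8839/10000 ≈ 0.883900
step 6 [3y] bond c/2=1/80: DF=(76029/80000 − 1/80·(0.981700+0.944400+0.930200+0.911600+0.883900))/(1+1/80) = 2203/2500 ≈ 0.881200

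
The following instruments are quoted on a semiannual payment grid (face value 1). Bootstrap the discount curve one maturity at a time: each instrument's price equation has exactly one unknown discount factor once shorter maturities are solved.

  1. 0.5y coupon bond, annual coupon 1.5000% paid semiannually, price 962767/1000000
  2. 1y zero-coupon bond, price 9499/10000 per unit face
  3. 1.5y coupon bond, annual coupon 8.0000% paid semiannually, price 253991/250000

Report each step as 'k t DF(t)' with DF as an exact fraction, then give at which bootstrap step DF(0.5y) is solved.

step 1 [0.5y] bond c/2=3/400: DF=(962767/1000000 − 3/400·(0))/(1+3/400) = 2389/2500 ≈ 0.955600
step 2 [1y] zero: DF = P = 9499/10000 ≈ 0.949900
step 3 [1.5y] bond c/2=1/25: DF=(253991/250000 − 1/25·(0.955600+0.949900))/(1+1/25) = 2259/2500 ≈ 0.903600

1 1/2 2389/2500
2 1 9499/10000
3 3/2 2259/2500
DF(0.5y) is solved at step 1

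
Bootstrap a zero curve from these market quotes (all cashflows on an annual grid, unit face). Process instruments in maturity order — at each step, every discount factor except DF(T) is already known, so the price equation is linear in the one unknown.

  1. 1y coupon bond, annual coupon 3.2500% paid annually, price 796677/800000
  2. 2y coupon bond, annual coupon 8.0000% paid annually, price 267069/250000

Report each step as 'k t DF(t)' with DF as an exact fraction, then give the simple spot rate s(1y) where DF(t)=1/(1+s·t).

1 1 1929/2000
2 2 9177/10000
s(1y) = (1/(1929/2000) − 1)/(1) = 71/1929 ≈ 3.6807%

step 1 [1y] bond c/1=13/400: DF=(796677/800000 − 13/400·(0))/(1+13/400) = 1929/2000 ≈ 0.964500
step 2 [2y] bond c/1=2/25: DF=(267069/250000 − 2/25·(0.964500))/(1+2/25) = 9177/10000 ≈ 0.917700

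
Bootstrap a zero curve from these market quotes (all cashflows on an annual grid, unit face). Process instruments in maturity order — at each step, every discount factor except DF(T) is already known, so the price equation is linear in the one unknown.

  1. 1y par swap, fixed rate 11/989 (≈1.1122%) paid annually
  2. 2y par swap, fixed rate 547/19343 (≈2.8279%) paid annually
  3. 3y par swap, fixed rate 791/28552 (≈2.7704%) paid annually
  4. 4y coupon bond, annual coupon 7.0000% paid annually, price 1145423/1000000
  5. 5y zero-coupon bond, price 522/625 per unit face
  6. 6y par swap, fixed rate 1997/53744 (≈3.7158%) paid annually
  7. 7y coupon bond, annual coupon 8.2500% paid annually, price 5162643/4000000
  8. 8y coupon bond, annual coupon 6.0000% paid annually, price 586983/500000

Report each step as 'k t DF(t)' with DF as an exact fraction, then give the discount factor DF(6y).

1 1 989/1000
2 2 9453/10000
3 3 9209/10000
4 4 8837/10000
5 5 522/625
6 6 8003/10000
7 7 7827/10000
8 8 759/1000
DF(6y) = 8003/10000 ≈ 0.800300

step 1 [1y] swap r/1=11/989: DF=(1 − 11/989·(0))/(1+11/989) = 989/1000 ≈ 0.989000
step 2 [2y] swap r/1=547/19343: DF=(1 − 547/19343·(0.989000))/(1+547/19343) = 9453/10000 ≈ 0.945300
step 3 [3y] swap r/1=791/28552: DF=(1 − 791/28552·(0.989000+0.945300))/(1+791/28552) = 9209/10000 ≈ 0.920900
step 4 [4y] bond c/1=7/100: DF=(1145423/1000000 − 7/100·(0.989000+0.945300+0.920900))/(1+7/100) = 8837/10000 ≈ 0.883700
step 5 [5y] zero: DF = P = 522/625 ≈ 0.835200
step 6 [6y] swap r/1=1997/53744: DF=(1 − 1997/53744·(0.989000+0.945300+0.920900+0.883700+0.835200))/(1+1997/53744) = 8003/10000 ≈ 0.800300
step 7 [7y] bond c/1=33/400: DF=(5162643/4000000 − 33/400·(0.989000+0.945300+0.920900+0.883700+0.835200+0.800300))/(1+33/400) = 7827/10000 ≈ 0.782700
step 8 [8y] bond c/1=3/50: DF=(586983/500000 − 3/50·(0.989000+0.945300+0.920900+0.883700+0.835200+0.800300+0.782700))/(1+3/50) = 759/1000 ≈ 0.759000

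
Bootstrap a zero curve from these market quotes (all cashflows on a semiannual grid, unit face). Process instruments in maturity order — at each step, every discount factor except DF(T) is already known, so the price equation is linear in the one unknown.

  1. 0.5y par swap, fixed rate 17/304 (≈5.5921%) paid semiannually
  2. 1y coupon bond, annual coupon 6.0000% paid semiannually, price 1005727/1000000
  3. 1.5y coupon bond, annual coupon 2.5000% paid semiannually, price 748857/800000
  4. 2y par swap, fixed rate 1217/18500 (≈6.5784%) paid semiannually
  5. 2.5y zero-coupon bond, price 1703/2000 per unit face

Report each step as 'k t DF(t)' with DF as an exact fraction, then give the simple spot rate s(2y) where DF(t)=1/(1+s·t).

step 1 [0.5y] swap r/2=17/608: DF=(1 − 17/608·(0))/(1+17/608) = 608/625 ≈ 0.972800
step 2 [1y] bond c/2=3/100: DF=(1005727/1000000 − 3/100·(0.972800))/(1+3/100) = 9481/10000 ≈ 0.948100
step 3 [1.5y] bond c/2=1/80: DF=(748857/800000 − 1/80·(0.972800+0.948100))/(1+1/80) = 563/625 ≈ 0.900800
step 4 [2y] swap r/2=1217/37000: DF=(1 − 1217/37000·(0.972800+0.948100+0.900800))/(1+1217/37000) = 8783/10000 ≈ 0.878300
step 5 [2.5y] zero: DF = P = 1703/2000 ≈ 0.851500

1 1/2 608/625
2 1 9481/10000
3 3/2 563/625
4 2 8783/10000
5 5/2 1703/2000
s(2y) = (1/(8783/10000) − 1)/(2) = 1217/17566 ≈ 6.9282%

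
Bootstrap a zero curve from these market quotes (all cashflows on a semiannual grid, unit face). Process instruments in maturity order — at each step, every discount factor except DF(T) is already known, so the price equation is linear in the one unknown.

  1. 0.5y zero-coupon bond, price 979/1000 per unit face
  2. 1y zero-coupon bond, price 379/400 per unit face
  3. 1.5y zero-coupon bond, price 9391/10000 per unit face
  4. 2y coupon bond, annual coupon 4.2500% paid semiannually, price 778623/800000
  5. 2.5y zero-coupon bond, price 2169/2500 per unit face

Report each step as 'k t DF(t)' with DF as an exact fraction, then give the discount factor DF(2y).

step 1 [0.5y] zero: DF = P = 979/1000 ≈ 0.979000
step 2 [1y] zero: DF = P = 379/400 ≈ 0.947500
step 3 [1.5y] zero: DF = P = 9391/10000 ≈ 0.939100
step 4 [2y] bond c/2=17/800: DF=(778623/800000 − 17/800·(0.979000+0.947500+0.939100))/(1+17/800) = 4467/5000 ≈ 0.893400
step 5 [2.5y] zero: DF = P = 2169/2500 ≈ 0.867600

1 1/2 979/1000
2 1 379/400
3 3/2 9391/10000
4 2 4467/5000
5 5/2 2169/2500
DF(2y) = 4467/5000 ≈ 0.893400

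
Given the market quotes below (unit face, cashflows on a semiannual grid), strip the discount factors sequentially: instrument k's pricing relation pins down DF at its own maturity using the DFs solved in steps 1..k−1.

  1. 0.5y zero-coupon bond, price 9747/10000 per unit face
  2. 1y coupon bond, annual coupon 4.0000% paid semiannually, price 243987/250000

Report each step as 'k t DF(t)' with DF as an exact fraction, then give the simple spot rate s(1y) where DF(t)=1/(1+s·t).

1 1/2 9747/10000
2 1 9377/10000
s(1y) = (1/(9377/10000) − 1)/(1) = 623/9377 ≈ 6.6439%

step 1 [0.5y] zero: DF = P = 9747/10000 ≈ 0.974700
step 2 [1y] bond c/2=1/50: DF=(243987/250000 − 1/50·(0.974700))/(1+1/50) = 9377/10000 ≈ 0.937700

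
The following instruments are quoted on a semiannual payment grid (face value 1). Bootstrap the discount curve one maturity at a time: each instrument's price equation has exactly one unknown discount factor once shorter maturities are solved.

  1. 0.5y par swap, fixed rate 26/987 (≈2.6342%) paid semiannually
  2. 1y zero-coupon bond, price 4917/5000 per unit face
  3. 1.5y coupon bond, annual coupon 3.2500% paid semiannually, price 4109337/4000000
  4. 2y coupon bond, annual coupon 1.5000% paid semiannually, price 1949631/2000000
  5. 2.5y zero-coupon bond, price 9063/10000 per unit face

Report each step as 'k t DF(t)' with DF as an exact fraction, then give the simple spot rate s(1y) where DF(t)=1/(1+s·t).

step 1 [0.5y] swap r/2=13/987: DF=(1 − 13/987·(0))/(1+13/987) = 987/1000 ≈ 0.987000
step 2 [1y] zero: DF = P = 4917/5000 ≈ 0.983400
step 3 [1.5y] bond c/2=13/800: DF=(4109337/4000000 − 13/800·(0.987000+0.983400))/(1+13/800) = 4897/5000 ≈ 0.979400
step 4 [2y] bond c/2=3/400: DF=(1949631/2000000 − 3/400·(0.987000+0.983400+0.979400))/(1+3/400) = 591/625 ≈ 0.945600
step 5 [2.5y] zero: DF = P = 9063/10000 ≈ 0.906300

1 1/2 987/1000
2 1 4917/5000
3 3/2 4897/5000
4 2 591/625
5 5/2 9063/10000
s(1y) = (1/(4917/5000) − 1)/(1) = 83/4917 ≈ 1.6880%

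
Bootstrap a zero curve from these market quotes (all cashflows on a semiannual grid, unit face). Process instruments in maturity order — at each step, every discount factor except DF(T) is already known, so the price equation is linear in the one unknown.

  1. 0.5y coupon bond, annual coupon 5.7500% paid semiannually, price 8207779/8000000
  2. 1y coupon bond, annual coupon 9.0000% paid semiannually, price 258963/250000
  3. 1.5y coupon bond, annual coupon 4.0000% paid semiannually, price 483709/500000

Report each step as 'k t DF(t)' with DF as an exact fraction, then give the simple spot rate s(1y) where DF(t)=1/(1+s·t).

1 1/2 9973/10000
2 1 9483/10000
3 3/2 9103/10000
s(1y) = (1/(9483/10000) − 1)/(1) = 517/9483 ≈ 5.4519%

step 1 [0.5y] bond c/2=23/800: DF=(8207779/8000000 − 23/800·(0))/(1+23/800) = 9973/10000 ≈ 0.997300
step 2 [1y] bond c/2=9/200: DF=(258963/250000 − 9/200·(0.997300))/(1+9/200) = 9483/10000 ≈ 0.948300
step 3 [1.5y] bond c/2=1/50: DF=(483709/500000 − 1/50·(0.997300+0.948300))/(1+1/50) = 9103/10000 ≈ 0.910300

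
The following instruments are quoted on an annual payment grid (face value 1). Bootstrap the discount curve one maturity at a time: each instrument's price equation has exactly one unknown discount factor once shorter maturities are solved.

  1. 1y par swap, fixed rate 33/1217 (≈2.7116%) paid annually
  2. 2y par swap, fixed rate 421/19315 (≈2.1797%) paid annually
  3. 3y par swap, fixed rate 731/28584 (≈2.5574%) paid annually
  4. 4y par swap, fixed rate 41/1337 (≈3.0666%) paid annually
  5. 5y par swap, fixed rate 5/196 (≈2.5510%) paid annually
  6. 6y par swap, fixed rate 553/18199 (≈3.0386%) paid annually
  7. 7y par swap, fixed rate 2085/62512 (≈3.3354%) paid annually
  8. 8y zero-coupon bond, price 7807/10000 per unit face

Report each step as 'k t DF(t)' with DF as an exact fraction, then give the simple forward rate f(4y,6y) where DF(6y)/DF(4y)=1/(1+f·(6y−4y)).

1 1 1217/1250
2 2 9579/10000
3 3 9269/10000
4 4 2213/2500
5 5 441/500
6 6 8341/10000
7 7 1583/2000
8 8 7807/10000
f(4y,6y) = ((2213/2500)/(8341/10000) − 1)/(2) = 511/16682 ≈ 3.0632%

step 1 [1y] swap r/1=33/1217: DF=(1 − 33/1217·(0))/(1+33/1217) = 1217/1250 ≈ 0.973600
step 2 [2y] swap r/1=421/19315: DF=(1 − 421/19315·(0.973600))/(1+421/19315) = 9579/10000 ≈ 0.957900
step 3 [3y] swap r/1=731/28584: DF=(1 − 731/28584·(0.973600+0.957900))/(1+731/28584) = 9269/10000 ≈ 0.926900
step 4 [4y] swap r/1=41/1337: DF=(1 − 41/1337·(0.973600+0.957900+0.926900))/(1+41/1337) = 2213/2500 ≈ 0.885200
step 5 [5y] swap r/1=5/196: DF=(1 − 5/196·(0.973600+0.957900+0.926900+0.885200))/(1+5/196) = 441/500 ≈ 0.882000
step 6 [6y] swap r/1=553/18199: DF=(1 − 553/18199·(0.973600+0.957900+0.926900+0.885200+0.882000))/(1+553/18199) = 8341/10000 ≈ 0.834100
step 7 [7y] swap r/1=2085/62512: DF=(1 − 2085/62512·(0.973600+0.957900+0.926900+0.885200+0.882000+0.834100))/(1+2085/62512) = 1583/2000 ≈ 0.791500
step 8 [8y] zero: DF = P = 7807/10000 ≈ 0.780700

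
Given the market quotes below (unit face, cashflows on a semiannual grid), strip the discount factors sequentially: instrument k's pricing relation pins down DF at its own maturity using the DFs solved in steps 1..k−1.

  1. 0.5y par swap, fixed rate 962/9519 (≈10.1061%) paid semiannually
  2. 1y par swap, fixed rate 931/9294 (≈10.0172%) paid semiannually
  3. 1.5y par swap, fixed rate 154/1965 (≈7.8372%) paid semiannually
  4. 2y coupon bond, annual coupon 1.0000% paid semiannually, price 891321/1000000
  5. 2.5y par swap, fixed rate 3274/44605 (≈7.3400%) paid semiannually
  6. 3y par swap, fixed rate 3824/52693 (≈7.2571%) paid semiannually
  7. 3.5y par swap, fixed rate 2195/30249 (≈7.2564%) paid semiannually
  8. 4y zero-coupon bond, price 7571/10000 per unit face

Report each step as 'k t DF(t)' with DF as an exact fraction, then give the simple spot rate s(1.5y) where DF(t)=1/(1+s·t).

1 1/2 9519/10000
2 1 9069/10000
3 3/2 4461/5000
4 2 2183/2500
5 5/2 8363/10000
6 3 1011/1250
7 7/2 1561/2000
8 4 7571/10000
s(1.5y) = (1/(4461/5000) − 1)/(3/2) = 1078/13383 ≈ 8.0550%

step 1 [0.5y] swap r/2=481/9519: DF=(1 − 481/9519·(0))/(1+481/9519) = 9519/10000 ≈ 0.951900
step 2 [1y] swap r/2=931/18588: DF=(1 − 931/18588·(0.951900))/(1+931/18588) = 9069/10000 ≈ 0.906900
step 3 [1.5y] swap r/2=77/1965: DF=(1 − 77/1965·(0.951900+0.906900))/(1+77/1965) = 4461/5000 ≈ 0.892200
step 4 [2y] bond c/2=1/200: DF=(891321/1000000 − 1/200·(0.951900+0.906900+0.892200))/(1+1/200) = 2183/2500 ≈ 0.873200
step 5 [2.5y] swap r/2=1637/44605: DF=(1 − 1637/44605·(0.951900+0.906900+0.892200+0.873200))/(1+1637/44605) = 8363/10000 ≈ 0.836300
step 6 [3y] swap r/2=1912/52693: DF=(1 − 1912/52693·(0.951900+0.906900+0.892200+0.873200+0.836300))/(1+1912/52693) = 1011/1250 ≈ 0.808800
step 7 [3.5y] swap r/2=2195/60498: DF=(1 − 2195/60498·(0.951900+0.906900+0.892200+0.873200+0.836300+0.808800))/(1+2195/60498) = 1561/2000 ≈ 0.780500
step 8 [4y] zero: DF = P = 7571/10000 ≈ 0.757100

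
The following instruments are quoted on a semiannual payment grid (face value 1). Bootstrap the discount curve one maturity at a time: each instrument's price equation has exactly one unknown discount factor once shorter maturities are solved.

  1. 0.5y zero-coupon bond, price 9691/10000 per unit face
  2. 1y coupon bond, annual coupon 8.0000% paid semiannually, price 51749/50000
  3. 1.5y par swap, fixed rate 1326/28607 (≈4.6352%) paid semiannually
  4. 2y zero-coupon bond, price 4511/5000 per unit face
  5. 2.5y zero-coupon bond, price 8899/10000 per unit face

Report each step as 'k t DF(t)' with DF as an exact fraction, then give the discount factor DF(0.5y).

step 1 [0.5y] zero: DF = P = 9691/10000 ≈ 0.969100
step 2 [1y] bond c/2=1/25: DF=(51749/50000 − 1/25·(0.969100))/(1+1/25) = 9579/10000 ≈ 0.957900
step 3 [1.5y] swap r/2=663/28607: DF=(1 − 663/28607·(0.969100+0.957900))/(1+663/28607) = 9337/10000 ≈ 0.933700
step 4 [2y] zero: DF = P = 4511/5000 ≈ 0.902200
step 5 [2.5y] zero: DF = P = 8899/10000 ≈ 0.889900

1 1/2 9691/10000
2 1 9579/10000
3 3/2 9337/10000
4 2 4511/5000
5 5/2 8899/10000
DF(0.5y) = 9691/10000 ≈ 0.969100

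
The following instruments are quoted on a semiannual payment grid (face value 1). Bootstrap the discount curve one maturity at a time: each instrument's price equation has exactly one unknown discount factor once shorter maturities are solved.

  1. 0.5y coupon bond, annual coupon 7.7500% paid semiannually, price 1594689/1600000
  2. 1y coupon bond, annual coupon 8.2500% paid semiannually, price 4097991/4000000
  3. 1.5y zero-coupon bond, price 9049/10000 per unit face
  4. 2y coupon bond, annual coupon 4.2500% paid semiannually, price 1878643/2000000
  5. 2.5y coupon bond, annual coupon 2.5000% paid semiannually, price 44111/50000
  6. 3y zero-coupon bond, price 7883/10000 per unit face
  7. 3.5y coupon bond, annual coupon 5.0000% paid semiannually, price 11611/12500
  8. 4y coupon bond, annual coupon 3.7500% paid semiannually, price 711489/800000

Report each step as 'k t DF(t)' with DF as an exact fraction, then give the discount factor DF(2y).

1 1/2 1919/2000
2 1 9459/10000
3 3/2 9049/10000
4 2 8613/10000
5 5/2 413/500
6 3 7883/10000
7 7/2 7773/10000
8 4 3807/5000
DF(2y) = 8613/10000 ≈ 0.861300

step 1 [0.5y] bond c/2=31/800: DF=(1594689/1600000 − 31/800·(0))/(1+31/800) = 1919/2000 ≈ 0.959500
step 2 [1y] bond c/2=33/800: DF=(4097991/4000000 − 33/800·(0.959500))/(1+33/800) = 9459/10000 ≈ 0.945900
step 3 [1.5y] zero: DF = P = 9049/10000 ≈ 0.904900
step 4 [2y] bond c/2=17/800: DF=(1878643/2000000 − 17/800·(0.959500+0.945900+0.904900))/(1+17/800) = 8613/10000 ≈ 0.861300
step 5 [2.5y] bond c/2=1/80: DF=(44111/50000 − 1/80·(0.959500+0.945900+0.904900+0.861300))/(1+1/80) = 413/500 ≈ 0.826000
step 6 [3y] zero: DF = P = 7883/10000 ≈ 0.788300
step 7 [3.5y] bond c/2=1/40: DF=(11611/12500 − 1/40·(0.959500+0.945900+0.904900+0.861300+0.826000+0.788300))/(1+1/40) = 7773/10000 ≈ 0.777300
step 8 [4y] bond c/2=3/160: DF=(711489/800000 − 3/160·(0.959500+0.945900+0.904900+0.861300+0.826000+0.788300+0.777300))/(1+3/160) = 3807/5000 ≈ 0.761400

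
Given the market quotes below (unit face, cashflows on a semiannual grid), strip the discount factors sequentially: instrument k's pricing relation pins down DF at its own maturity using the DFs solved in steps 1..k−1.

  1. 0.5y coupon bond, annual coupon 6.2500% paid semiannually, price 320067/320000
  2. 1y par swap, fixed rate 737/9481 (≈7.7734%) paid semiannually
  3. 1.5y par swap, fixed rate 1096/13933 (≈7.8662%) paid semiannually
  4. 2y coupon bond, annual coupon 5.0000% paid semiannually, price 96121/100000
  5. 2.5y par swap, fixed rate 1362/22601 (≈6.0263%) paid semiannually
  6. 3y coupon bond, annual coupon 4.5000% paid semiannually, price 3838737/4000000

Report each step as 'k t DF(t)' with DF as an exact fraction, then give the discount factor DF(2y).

1 1/2 9699/10000
2 1 9263/10000
3 3/2 1113/1250
4 2 4349/5000
5 5/2 4319/5000
6 3 8391/10000
DF(2y) = 4349/5000 ≈ 0.869800

step 1 [0.5y] bond c/2=1/32: DF=(320067/320000 − 1/32·(0))/(1+1/32) = 9699/10000 ≈ 0.969900
step 2 [1y] swap r/2=737/18962: DF=(1 − 737/18962·(0.969900))/(1+737/18962) = 9263/10000 ≈ 0.926300
step 3 [1.5y] swap r/2=548/13933: DF=(1 − 548/13933·(0.969900+0.926300))/(1+548/13933) = 1113/1250 ≈ 0.890400
step 4 [2y] bond c/2=1/40: DF=(96121/100000 − 1/40·(0.969900+0.926300+0.890400))/(1+1/40) = 4349/5000 ≈ 0.869800
step 5 [2.5y] swap r/2=681/22601: DF=(1 − 681/22601·(0.969900+0.926300+0.890400+0.869800))/(1+681/22601) = 4319/5000 ≈ 0.863800
step 6 [3y] bond c/2=9/400: DF=(3838737/4000000 − 9/400·(0.969900+0.926300+0.890400+0.869800+0.863800))/(1+9/400) = 8391/10000 ≈ 0.839100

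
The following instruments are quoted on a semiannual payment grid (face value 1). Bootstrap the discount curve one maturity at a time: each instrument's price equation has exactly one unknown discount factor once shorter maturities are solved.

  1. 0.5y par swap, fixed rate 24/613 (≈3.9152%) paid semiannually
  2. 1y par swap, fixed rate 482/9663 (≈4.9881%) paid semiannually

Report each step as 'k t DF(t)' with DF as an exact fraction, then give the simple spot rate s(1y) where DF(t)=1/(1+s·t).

1 1/2 613/625
2 1 4759/5000
s(1y) = (1/(4759/5000) − 1)/(1) = 241/4759 ≈ 5.0641%

step 1 [0.5y] swap r/2=12/613: DF=(1 − 12/613·(0))/(1+12/613) = 613/625 ≈ 0.980800
step 2 [1y] swap r/2=241/9663: DF=(1 − 241/9663·(0.980800))/(1+241/9663) = 4759/5000 ≈ 0.951800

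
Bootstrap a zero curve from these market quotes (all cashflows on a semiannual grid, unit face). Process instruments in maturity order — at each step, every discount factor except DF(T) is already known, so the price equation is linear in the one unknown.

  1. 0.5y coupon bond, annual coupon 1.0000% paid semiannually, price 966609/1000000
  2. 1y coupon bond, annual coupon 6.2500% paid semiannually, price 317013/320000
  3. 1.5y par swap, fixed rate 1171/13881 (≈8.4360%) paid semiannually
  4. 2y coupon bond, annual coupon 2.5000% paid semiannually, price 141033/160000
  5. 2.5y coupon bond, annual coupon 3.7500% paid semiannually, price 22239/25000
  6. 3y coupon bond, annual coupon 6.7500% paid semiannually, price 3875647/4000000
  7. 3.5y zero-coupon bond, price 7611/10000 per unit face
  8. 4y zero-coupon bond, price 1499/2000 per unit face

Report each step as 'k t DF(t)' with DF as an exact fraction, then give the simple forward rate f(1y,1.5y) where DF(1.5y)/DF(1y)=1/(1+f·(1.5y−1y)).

step 1 [0.5y] bond c/2=1/200: DF=(966609/1000000 − 1/200·(0))/(1+1/200) = 4809/5000 ≈ 0.961800
step 2 [1y] bond c/2=1/32: DF=(317013/320000 − 1/32·(0.961800))/(1+1/32) = 1863/2000 ≈ 0.931500
step 3 [1.5y] swap r/2=1171/27762: DF=(1 − 1171/27762·(0.961800+0.931500))/(1+1171/27762) = 8829/10000 ≈ 0.882900
step 4 [2y] bond c/2=1/80: DF=(141033/160000 − 1/80·(0.961800+0.931500+0.882900))/(1+1/80) = 8363/10000 ≈ 0.836300
step 5 [2.5y] bond c/2=3/160: DF=(22239/25000 − 3/160·(0.961800+0.931500+0.882900+0.836300))/(1+3/160) = 8067/10000 ≈ 0.806700
step 6 [3y] bond c/2=27/800: DF=(3875647/4000000 − 27/800·(0.961800+0.931500+0.882900+0.836300+0.806700))/(1+27/800) = 793/1000 ≈ 0.793000
step 7 [3.5y] zero: DF = P = 7611/10000 ≈ 0.761100
step 8 [4y] zero: DF = P = 1499/2000 ≈ 0.749500

1 1/2 4809/5000
2 1 1863/2000
3 3/2 8829/10000
4 2 8363/10000
5 5/2 8067/10000
6 3 793/1000
7 7/2 7611/10000
8 4 1499/2000
f(1y,1.5y) = ((1863/2000)/(8829/10000) − 1)/(1/2) = 12/109 ≈ 11.0092%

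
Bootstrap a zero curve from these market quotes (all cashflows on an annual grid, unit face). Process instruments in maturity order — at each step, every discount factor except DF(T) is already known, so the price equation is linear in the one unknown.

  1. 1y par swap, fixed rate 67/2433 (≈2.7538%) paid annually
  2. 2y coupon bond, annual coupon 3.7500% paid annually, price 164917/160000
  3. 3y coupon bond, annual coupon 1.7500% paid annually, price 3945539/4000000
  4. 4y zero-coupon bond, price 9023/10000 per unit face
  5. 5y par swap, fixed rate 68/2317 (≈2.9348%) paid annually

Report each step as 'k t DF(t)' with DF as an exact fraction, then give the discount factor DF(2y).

1 1 2433/2500
2 2 9583/10000
3 3 4681/5000
4 4 9023/10000
5 5 108/125
DF(2y) = 9583/10000 ≈ 0.958300

step 1 [1y] swap r/1=67/2433: DF=(1 − 67/2433·(0))/(1+67/2433) = 2433/2500 ≈ 0.973200
step 2 [2y] bond c/1=3/80: DF=(164917/160000 − 3/80·(0.973200))/(1+3/80) = 9583/10000 ≈ 0.958300
step 3 [3y] bond c/1=7/400: DF=(3945539/4000000 − 7/400·(0.973200+0.958300))/(1+7/400) = 4681/5000 ≈ 0.936200
step 4 [4y] zero: DF = P = 9023/10000 ≈ 0.902300
step 5 [5y] swap r/1=68/2317: DF=(1 − 68/2317·(0.973200+0.958300+0.936200+0.902300))/(1+68/2317) = 108/125 ≈ 0.864000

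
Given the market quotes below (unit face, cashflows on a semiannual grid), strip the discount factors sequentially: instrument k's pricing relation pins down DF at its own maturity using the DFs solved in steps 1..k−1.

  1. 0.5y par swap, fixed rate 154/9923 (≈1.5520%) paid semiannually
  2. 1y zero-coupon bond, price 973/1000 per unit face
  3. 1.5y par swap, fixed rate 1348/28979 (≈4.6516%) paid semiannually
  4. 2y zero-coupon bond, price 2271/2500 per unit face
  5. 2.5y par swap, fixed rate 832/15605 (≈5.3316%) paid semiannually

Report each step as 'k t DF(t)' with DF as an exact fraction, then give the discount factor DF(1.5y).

step 1 [0.5y] swap r/2=77/9923: DF=(1 − 77/9923·(0))/(1+77/9923) = 9923/10000 ≈ 0.992300
step 2 [1y] zero: DF = P = 973/1000 ≈ 0.973000
step 3 [1.5y] swap r/2=674/28979: DF=(1 − 674/28979·(0.992300+0.973000))/(1+674/28979) = 4663/5000 ≈ 0.932600
step 4 [2y] zero: DF = P = 2271/2500 ≈ 0.908400
step 5 [2.5y] swap r/2=416/15605: DF=(1 − 416/15605·(0.992300+0.973000+0.932600+0.908400))/(1+416/15605) = 547/625 ≈ 0.875200

1 1/2 9923/10000
2 1 973/1000
3 3/2 4663/5000
4 2 2271/2500
5 5/2 547/625
DF(1.5y) = 4663/5000 ≈ 0.932600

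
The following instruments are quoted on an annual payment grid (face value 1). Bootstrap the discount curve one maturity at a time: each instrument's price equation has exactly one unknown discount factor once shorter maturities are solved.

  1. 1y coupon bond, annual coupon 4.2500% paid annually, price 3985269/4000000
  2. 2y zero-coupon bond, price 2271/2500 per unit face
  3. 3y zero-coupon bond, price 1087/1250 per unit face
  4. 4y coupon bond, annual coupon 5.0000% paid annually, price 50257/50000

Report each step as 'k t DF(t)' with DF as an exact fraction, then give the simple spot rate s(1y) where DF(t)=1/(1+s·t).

1 1 9557/10000
2 2 2271/2500
3 3 1087/1250
4 4 8271/10000
s(1y) = (1/(9557/10000) − 1)/(1) = 443/9557 ≈ 4.6353%

step 1 [1y] bond c/1=17/400: DF=(3985269/4000000 − 17/400·(0))/(1+17/400) = 9557/10000 ≈ 0.955700
step 2 [2y] zero: DF = P = 2271/2500 ≈ 0.908400
step 3 [3y] zero: DF = P = 1087/1250 ≈ 0.869600
step 4 [4y] bond c/1=1/20: DF=(50257/50000 − 1/20·(0.955700+0.908400+0.869600))/(1+1/20) = 8271/10000 ≈ 0.827100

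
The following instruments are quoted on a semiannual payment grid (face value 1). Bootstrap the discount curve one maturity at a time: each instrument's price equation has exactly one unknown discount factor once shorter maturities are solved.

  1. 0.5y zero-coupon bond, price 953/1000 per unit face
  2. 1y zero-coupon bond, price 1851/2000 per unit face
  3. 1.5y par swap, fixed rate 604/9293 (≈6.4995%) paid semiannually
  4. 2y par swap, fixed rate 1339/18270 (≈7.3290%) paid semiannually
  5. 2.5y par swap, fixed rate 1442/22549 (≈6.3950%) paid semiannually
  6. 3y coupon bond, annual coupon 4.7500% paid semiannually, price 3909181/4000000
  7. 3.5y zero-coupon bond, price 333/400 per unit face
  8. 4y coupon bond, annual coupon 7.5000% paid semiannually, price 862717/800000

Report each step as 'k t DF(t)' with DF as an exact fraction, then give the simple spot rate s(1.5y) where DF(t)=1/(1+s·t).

1 1/2 953/1000
2 1 1851/2000
3 3/2 4547/5000
4 2 8661/10000
5 5/2 4279/5000
6 3 17/20
7 7/2 333/400
8 4 2039/2500
s(1.5y) = (1/(4547/5000) − 1)/(3/2) = 302/4547 ≈ 6.6417%

step 1 [0.5y] zero: DF = P = 953/1000 ≈ 0.953000
step 2 [1y] zero: DF = P = 1851/2000 ≈ 0.925500
step 3 [1.5y] swap r/2=302/9293: DF=(1 − 302/9293·(0.953000+0.925500))/(1+302/9293) = 4547/5000 ≈ 0.909400
step 4 [2y] swap r/2=1339/36540: DF=(1 − 1339/36540·(0.953000+0.925500+0.909400))/(1+1339/36540) = 8661/10000 ≈ 0.866100
step 5 [2.5y] swap r/2=721/22549: DF=(1 − 721/22549·(0.953000+0.925500+0.909400+0.866100))/(1+721/22549) = 4279/5000 ≈ 0.855800
step 6 [3y] bond c/2=19/800: DF=(3909181/4000000 − 19/800·(0.953000+0.925500+0.909400+0.866100+0.855800))/(1+19/800) = 17/20 ≈ 0.850000
step 7 [3.5y] zero: DF = P = 333/400 ≈ 0.832500
step 8 [4y] bond c/2=3/80: DF=(862717/800000 − 3/80·(0.953000+0.925500+0.909400+0.866100+0.855800+0.850000+0.832500))/(1+3/80) = 2039/2500 ≈ 0.815600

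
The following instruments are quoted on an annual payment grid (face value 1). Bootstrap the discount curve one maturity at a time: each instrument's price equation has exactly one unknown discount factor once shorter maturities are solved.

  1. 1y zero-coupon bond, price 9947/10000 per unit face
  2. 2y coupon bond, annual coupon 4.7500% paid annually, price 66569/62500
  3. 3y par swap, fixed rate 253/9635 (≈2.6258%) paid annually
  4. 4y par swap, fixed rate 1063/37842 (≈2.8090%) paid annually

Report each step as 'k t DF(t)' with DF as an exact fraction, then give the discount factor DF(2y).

step 1 [1y] zero: DF = P = 9947/10000 ≈ 0.994700
step 2 [2y] bond c/1=19/400: DF=(66569/62500 − 19/400·(0.994700))/(1+19/400) = 9717/10000 ≈ 0.971700
step 3 [3y] swap r/1=253/9635: DF=(1 − 253/9635·(0.994700+0.971700))/(1+253/9635) = 9241/10000 ≈ 0.924100
step 4 [4y] swap r/1=1063/37842: DF=(1 − 1063/37842·(0.994700+0.971700+0.924100))/(1+1063/37842) = 8937/10000 ≈ 0.893700

1 1 9947/10000
2 2 9717/10000
3 3 9241/10000
4 4 8937/10000
DF(2y) = 9717/10000 ≈ 0.971700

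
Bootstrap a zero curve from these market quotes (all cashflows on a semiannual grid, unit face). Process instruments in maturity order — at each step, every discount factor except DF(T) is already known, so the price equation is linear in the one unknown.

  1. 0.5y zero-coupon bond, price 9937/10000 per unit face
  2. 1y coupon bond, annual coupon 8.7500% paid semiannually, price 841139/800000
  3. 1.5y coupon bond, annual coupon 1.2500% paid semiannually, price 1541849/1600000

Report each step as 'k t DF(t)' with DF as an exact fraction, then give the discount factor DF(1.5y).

step 1 [0.5y] zero: DF = P = 9937/10000 ≈ 0.993700
step 2 [1y] bond c/2=7/160: DF=(841139/800000 − 7/160·(0.993700))/(1+7/160) = 9657/10000 ≈ 0.965700
step 3 [1.5y] bond c/2=1/160: DF=(1541849/1600000 − 1/160·(0.993700+0.965700))/(1+1/160) = 1891/2000 ≈ 0.945500

1 1/2 9937/10000
2 1 9657/10000
3 3/2 1891/2000
DF(1.5y) = 1891/2000 ≈ 0.945500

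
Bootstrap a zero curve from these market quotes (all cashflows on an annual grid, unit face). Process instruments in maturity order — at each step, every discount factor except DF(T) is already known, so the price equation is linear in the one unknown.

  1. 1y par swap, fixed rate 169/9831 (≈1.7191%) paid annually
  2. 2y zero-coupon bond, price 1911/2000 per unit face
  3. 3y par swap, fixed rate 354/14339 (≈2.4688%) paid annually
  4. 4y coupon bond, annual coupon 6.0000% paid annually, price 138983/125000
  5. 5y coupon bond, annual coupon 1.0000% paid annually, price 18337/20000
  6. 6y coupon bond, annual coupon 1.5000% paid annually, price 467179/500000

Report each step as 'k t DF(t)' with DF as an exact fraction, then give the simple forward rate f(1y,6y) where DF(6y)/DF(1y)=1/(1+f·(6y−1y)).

step 1 [1y] swap r/1=169/9831: DF=(1 − 169/9831·(0))/(1+169/9831) = 9831/10000 ≈ 0.983100
step 2 [2y] zero: DF = P = 1911/2000 ≈ 0.955500
step 3 [3y] swap r/1=354/14339: DF=(1 − 354/14339·(0.983100+0.955500))/(1+354/14339) = 2323/2500 ≈ 0.929200
step 4 [4y] bond c/1=3/50: DF=(138983/125000 − 3/50·(0.983100+0.955500+0.929200))/(1+3/50) = 4433/5000 ≈ 0.886600
step 5 [5y] bond c/1=1/100: DF=(18337/20000 − 1/100·(0.983100+0.955500+0.929200+0.886600))/(1+1/100) = 4353/5000 ≈ 0.870600
step 6 [6y] bond c/1=3/200: DF=(467179/500000 − 3/200·(0.983100+0.955500+0.929200+0.886600+0.870600))/(1+3/200) = 4261/5000 ≈ 0.852200

1 1 9831/10000
2 2 1911/2000
3 3 2323/2500
4 4 4433/5000
5 5 4353/5000
6 6 4261/5000
f(1y,6y) = ((9831/10000)/(4261/5000) − 1)/(5) = 1309/42610 ≈ 3.0720%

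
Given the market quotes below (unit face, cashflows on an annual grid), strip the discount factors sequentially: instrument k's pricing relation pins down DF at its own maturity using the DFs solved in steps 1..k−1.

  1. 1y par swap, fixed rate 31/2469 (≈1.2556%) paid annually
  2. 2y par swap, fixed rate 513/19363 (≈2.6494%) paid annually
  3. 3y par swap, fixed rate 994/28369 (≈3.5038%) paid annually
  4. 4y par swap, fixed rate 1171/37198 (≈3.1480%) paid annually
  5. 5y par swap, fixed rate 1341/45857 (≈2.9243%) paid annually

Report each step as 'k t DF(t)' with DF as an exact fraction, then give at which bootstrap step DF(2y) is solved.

1 1 2469/2500
2 2 9487/10000
3 3 4503/5000
4 4 8829/10000
5 5 8659/10000
DF(2y) is solved at step 2

step 1 [1y] swap r/1=31/2469: DF=(1 − 31/2469·(0))/(1+31/2469) = 2469/2500 ≈ 0.987600
step 2 [2y] swap r/1=513/19363: DF=(1 − 513/19363·(0.987600))/(1+513/19363) = 9487/10000 ≈ 0.948700
step 3 [3y] swap r/1=994/28369: DF=(1 − 994/28369·(0.987600+0.948700))/(1+994/28369) = 4503/5000 ≈ 0.900600
step 4 [4y] swap r/1=1171/37198: DF=(1 − 1171/37198·(0.987600+0.948700+0.900600))/(1+1171/37198) = 8829/10000 ≈ 0.882900
step 5 [5y] swap r/1=1341/45857: DF=(1 − 1341/45857·(0.987600+0.948700+0.900600+0.882900))/(1+1341/45857) = 8659/10000 ≈ 0.865900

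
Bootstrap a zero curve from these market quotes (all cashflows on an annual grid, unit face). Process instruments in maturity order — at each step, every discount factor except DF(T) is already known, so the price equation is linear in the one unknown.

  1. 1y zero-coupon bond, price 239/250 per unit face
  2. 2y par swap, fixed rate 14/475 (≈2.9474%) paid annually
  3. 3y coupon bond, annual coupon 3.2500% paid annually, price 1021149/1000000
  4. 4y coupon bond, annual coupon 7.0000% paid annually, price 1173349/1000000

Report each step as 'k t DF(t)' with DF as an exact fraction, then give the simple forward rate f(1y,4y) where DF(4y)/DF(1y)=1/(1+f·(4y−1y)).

1 1 239/250
2 2 118/125
3 3 2323/2500
4 4 1823/2000
f(1y,4y) = ((239/250)/(1823/2000) − 1)/(3) = 89/5469 ≈ 1.6274%

step 1 [1y] zero: DF = P = 239/250 ≈ 0.956000
step 2 [2y] swap r/1=14/475: DF=(1 − 14/475·(0.956000))/(1+14/475) = 118/125 ≈ 0.944000
step 3 [3y] bond c/1=13/400: DF=(1021149/1000000 − 13/400·(0.956000+0.944000))/(1+13/400) = 2323/2500 ≈ 0.929200
step 4 [4y] bond c/1=7/100: DF=(1173349/1000000 − 7/100·(0.956000+0.944000+0.929200))/(1+7/100) = 1823/2000 ≈ 0.911500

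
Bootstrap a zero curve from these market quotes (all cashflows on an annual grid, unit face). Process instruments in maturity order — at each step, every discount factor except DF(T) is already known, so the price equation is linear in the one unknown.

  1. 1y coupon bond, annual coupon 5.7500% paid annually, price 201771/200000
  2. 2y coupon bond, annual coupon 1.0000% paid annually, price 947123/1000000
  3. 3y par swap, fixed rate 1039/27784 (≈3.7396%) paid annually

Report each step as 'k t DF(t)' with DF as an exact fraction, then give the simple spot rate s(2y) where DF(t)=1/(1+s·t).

step 1 [1y] bond c/1=23/400: DF=(201771/200000 − 23/400·(0))/(1+23/400) = 477/500 ≈ 0.954000
step 2 [2y] bond c/1=1/100: DF=(947123/1000000 − 1/100·(0.954000))/(1+1/100) = 9283/10000 ≈ 0.928300
step 3 [3y] swap r/1=1039/27784: DF=(1 − 1039/27784·(0.954000+0.928300))/(1+1039/27784) = 8961/10000 ≈ 0.896100

1 1 477/500
2 2 9283/10000
3 3 8961/10000
s(2y) = (1/(9283/10000) − 1)/(2) = 717/18566 ≈ 3.8619%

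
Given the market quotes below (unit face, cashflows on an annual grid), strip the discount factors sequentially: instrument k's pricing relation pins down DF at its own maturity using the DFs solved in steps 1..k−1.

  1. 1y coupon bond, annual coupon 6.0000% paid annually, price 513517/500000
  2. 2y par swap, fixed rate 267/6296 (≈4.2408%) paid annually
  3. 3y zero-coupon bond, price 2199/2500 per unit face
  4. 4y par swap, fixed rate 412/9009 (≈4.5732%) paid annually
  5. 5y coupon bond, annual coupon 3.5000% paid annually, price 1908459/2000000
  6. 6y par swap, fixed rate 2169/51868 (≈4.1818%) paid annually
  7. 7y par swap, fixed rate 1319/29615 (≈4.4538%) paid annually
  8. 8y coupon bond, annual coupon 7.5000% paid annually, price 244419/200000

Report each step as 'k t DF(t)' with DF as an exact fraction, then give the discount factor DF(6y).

1 1 9689/10000
2 2 9199/10000
3 3 2199/2500
4 4 522/625
5 5 8001/10000
6 6 7831/10000
7 7 3681/5000
8 8 1809/2500
DF(6y) = 7831/10000 ≈ 0.783100

step 1 [1y] bond c/1=3/50: DF=(513517/500000 − 3/50·(0))/(1+3/50) = 9689/10000 ≈ 0.968900
step 2 [2y] swap r/1=267/6296: DF=(1 − 267/6296·(0.968900))/(1+267/6296) = 9199/10000 ≈ 0.919900
step 3 [3y] zero: DF = P = 2199/2500 ≈ 0.879600
step 4 [4y] swap r/1=412/9009: DF=(1 − 412/9009·(0.968900+0.919900+0.879600))/(1+412/9009) = 522/625 ≈ 0.835200
step 5 [5y] bond c/1=7/200: DF=(1908459/2000000 − 7/200·(0.968900+0.919900+0.879600+0.835200))/(1+7/200) = 8001/10000 ≈ 0.800100
step 6 [6y] swap r/1=2169/51868: DF=(1 − 2169/51868·(0.968900+0.919900+0.879600+0.835200+0.800100))/(1+2169/51868) = 7831/10000 ≈ 0.783100
step 7 [7y] swap r/1=1319/29615: DF=(1 − 1319/29615·(0.968900+0.919900+0.879600+0.835200+0.800100+0.783100))/(1+1319/29615) = 3681/5000 ≈ 0.736200
step 8 [8y] bond c/1=3/40: DF=(244419/200000 − 3/40·(0.968900+0.919900+0.879600+0.835200+0.800100+0.783100+0.736200))/(1+3/40) = 1809/2500 ≈ 0.723600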